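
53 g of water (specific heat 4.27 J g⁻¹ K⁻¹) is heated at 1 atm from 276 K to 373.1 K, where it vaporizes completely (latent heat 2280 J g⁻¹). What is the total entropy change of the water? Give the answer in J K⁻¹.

ΔS = 392 J/K

Warming step: ΔS₁ = m c ln(T_tr/T_i) = 53 × 4.27 × ln(373.1/276) = 68.22 J/K.
Phase change: ΔS₂ = +mL/T_tr = 53 × 2280 / 373.1 = 323.9 J/K.
ΔS_total = (68.22) + (323.9) = 392 J/K.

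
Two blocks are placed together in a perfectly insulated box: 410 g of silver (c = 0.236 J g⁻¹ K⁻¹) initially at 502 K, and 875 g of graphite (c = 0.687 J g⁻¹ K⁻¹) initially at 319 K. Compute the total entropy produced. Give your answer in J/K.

Energy balance: T_f = (m₁c₁T₁ + m₂c₂T₂)/(m₁c₁ + m₂c₂) = 344.37 K.
ΔS₁ = m₁c₁ ln(T_f/T₁) = 96.76 × ln(344.37/502) = -36.47 J/K.
ΔS₂ = m₂c₂ ln(T_f/T₂) = 601.125 × ln(344.37/319) = 46.01 J/K.
ΔS_total = -36.47 + 46.01 = 9.54 J/K.

ΔS_total = 9.54 J/K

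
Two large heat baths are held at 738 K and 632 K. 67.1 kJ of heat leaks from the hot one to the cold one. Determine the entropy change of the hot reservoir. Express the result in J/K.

The hot reservoir loses heat Q, so ΔS_hot = −Q/T_H = −67100/738 = -90.9 J/K.

ΔS_hot = -90.9 J/K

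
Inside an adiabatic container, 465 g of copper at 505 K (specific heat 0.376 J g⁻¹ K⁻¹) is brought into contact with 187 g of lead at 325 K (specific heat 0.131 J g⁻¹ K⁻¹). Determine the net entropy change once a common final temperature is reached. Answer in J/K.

ΔS_total = 1.87 J/K

Energy balance: T_f = (m₁c₁T₁ + m₂c₂T₂)/(m₁c₁ + m₂c₂) = 482.88 K.
ΔS₁ = m₁c₁ ln(T_f/T₁) = 174.84 × ln(482.88/505) = -7.831 J/K.
ΔS₂ = m₂c₂ ln(T_f/T₂) = 24.497 × ln(482.88/325) = 9.699 J/K.
ΔS_total = -7.831 + 9.699 = 1.87 J/K.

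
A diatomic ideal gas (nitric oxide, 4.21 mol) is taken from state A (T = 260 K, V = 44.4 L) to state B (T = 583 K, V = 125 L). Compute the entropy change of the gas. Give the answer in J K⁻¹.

ΔS = 107 J/K

Entropy is a state function: ΔS = nC_V ln(T₂/T₁) + nR ln(V₂/V₁), with C_V = 5R/2 = 20.79 J mol⁻¹ K⁻¹ for a diatomic ideal gas.
ΔS = 4.21 × [20.79 × ln(583/260) + 8.314 × ln(125/44.4)] = 107 J/K.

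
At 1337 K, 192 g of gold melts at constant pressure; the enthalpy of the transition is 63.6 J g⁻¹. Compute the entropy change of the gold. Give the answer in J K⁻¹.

ΔS = 9.13 J/K

Heat absorbed by the substance: Q = mL = 192 × 63.6 = 12211.2 J.
At constant T, ΔS = Q_rev/T = 12211.2 / 1337 = 9.13 J/K.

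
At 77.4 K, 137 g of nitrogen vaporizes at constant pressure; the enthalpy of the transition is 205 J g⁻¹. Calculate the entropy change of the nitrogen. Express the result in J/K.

ΔS = 363 J/K

Heat absorbed by the substance: Q = mL = 137 × 205 = 28085 J.
At constant T, ΔS = Q_rev/T = 28085 / 77.4 = 363 J/K.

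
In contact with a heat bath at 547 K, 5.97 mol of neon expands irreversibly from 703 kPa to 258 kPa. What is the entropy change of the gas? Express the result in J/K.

Entropy is a state function, so ΔS_gas depends only on the end states.
For an isothermal ideal gas ΔS_gas = nR ln(P₁/P₂) = 5.97 × 8.314 × ln(703/258) = 49.8 J/K.

ΔS_gas = 49.8 J/K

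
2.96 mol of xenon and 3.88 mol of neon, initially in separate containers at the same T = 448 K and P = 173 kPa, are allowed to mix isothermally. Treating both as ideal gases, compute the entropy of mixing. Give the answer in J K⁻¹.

ΔS_mix = 38.9 J/K

Mole fractions: x_A = 2.96/6.84 = 0.433, x_B = 0.567.
ΔS_mix = −R(n_A ln x_A + n_B ln x_B) = −8.314 × (2.96 ln 0.433 + 3.88 ln 0.567) = 38.9 J/K.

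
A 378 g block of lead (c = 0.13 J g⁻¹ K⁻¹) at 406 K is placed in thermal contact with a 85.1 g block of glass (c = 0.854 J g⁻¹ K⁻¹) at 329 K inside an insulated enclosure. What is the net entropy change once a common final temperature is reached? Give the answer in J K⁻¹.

ΔS_total = 0.656 J/K

Energy balance: T_f = (m₁c₁T₁ + m₂c₂T₂)/(m₁c₁ + m₂c₂) = 360.06 K.
ΔS₁ = m₁c₁ ln(T_f/T₁) = 49.14 × ln(360.06/406) = -5.901 J/K.
ΔS₂ = m₂c₂ ln(T_f/T₂) = 72.6754 × ln(360.06/329) = 6.557 J/K.
ΔS_total = -5.901 + 6.557 = 0.656 J/K.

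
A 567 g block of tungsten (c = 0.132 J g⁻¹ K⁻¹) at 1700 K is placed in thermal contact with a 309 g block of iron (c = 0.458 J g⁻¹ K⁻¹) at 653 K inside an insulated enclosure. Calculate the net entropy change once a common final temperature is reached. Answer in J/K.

Energy balance: T_f = (m₁c₁T₁ + m₂c₂T₂)/(m₁c₁ + m₂c₂) = 1015.2 K.
ΔS₁ = m₁c₁ ln(T_f/T₁) = 74.844 × ln(1015.2/1700) = -38.587 J/K.
ΔS₂ = m₂c₂ ln(T_f/T₂) = 141.522 × ln(1015.2/653) = 62.445 J/K.
ΔS_total = -38.587 + 62.445 = 23.9 J/K.

ΔS_total = 23.9 J/K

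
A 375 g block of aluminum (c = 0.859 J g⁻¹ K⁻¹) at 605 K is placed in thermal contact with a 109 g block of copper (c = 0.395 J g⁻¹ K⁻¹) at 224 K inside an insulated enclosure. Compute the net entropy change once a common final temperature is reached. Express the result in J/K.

ΔS_total = 14.6 J/K

Energy balance: T_f = (m₁c₁T₁ + m₂c₂T₂)/(m₁c₁ + m₂c₂) = 560.08 K.
ΔS₁ = m₁c₁ ln(T_f/T₁) = 322.125 × ln(560.08/605) = -24.85 J/K.
ΔS₂ = m₂c₂ ln(T_f/T₂) = 43.055 × ln(560.08/224) = 39.46 J/K.
ΔS_total = -24.85 + 39.46 = 14.6 J/K.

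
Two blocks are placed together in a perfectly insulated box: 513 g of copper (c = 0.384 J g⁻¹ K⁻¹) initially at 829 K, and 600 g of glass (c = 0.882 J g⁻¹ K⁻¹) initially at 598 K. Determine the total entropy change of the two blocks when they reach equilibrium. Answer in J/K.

Energy balance: T_f = (m₁c₁T₁ + m₂c₂T₂)/(m₁c₁ + m₂c₂) = 660.66 K.
ΔS₁ = m₁c₁ ln(T_f/T₁) = 196.992 × ln(660.66/829) = -44.713 J/K.
ΔS₂ = m₂c₂ ln(T_f/T₂) = 529.2 × ln(660.66/598) = 52.736 J/K.
ΔS_total = -44.713 + 52.736 = 8.02 J/K.

ΔS_total = 8.02 J/K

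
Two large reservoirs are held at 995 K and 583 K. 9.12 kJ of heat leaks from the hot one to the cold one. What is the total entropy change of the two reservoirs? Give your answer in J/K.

ΔS_total = 6.48 J/K

ΔS_hot = −Q/T_H = −9120/995 = -9.1658 J/K and ΔS_cold = +Q/T_C = 9120/583 = 15.643 J/K.
ΔS_total = -9.1658 + 15.643 = 6.48 J/K, positive as the second law requires.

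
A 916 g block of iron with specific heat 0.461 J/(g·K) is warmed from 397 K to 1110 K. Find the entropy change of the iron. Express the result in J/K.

ΔS = 434 J/K

ΔS = ∫dQ_rev/T = m c ln(T₂/T₁) = 916 × 0.461 × ln(1110/397) = 434 J/K.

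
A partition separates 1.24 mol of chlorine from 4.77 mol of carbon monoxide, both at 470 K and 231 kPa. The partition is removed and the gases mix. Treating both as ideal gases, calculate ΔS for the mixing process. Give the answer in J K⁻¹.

ΔS_mix = 25.4 J/K

Mole fractions: x_A = 1.24/6.01 = 0.206, x_B = 0.794.
ΔS_mix = −R(n_A ln x_A + n_B ln x_B) = −8.314 × (1.24 ln 0.206 + 4.77 ln 0.794) = 25.4 J/K.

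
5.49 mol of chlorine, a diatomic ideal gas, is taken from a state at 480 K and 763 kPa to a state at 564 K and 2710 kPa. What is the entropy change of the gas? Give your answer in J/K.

ΔS = nC_p ln(T₂/T₁) − nR ln(P₂/P₁), with C_p = 7R/2 = 29.1 J mol⁻¹ K⁻¹ for a diatomic ideal gas.
ΔS = 5.49 × [29.1 × ln(564/480) − 8.314 × ln(2710/763)] = -32.1 J/K.

ΔS = -32.1 J/K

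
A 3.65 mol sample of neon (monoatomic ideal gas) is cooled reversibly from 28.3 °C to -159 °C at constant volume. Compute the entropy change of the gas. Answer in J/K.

ΔS = -44.2 J/K

In kelvin: T₁ = 301.45 K, T₂ = 114.15 K. At constant volume, ΔS = nC_V ln(T₂/T₁) with C_V = 3R/2 = 12.47 J mol⁻¹ K⁻¹.
ΔS = 3.65 × 12.47 × ln(114.15/301.45) = -44.2 J/K.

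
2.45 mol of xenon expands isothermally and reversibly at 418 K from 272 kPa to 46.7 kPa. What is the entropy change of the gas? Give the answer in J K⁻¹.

ΔS_gas = 35.9 J/K

For an isothermal ideal gas ΔS_gas = nR ln(P₁/P₂) = 2.45 × 8.314 × ln(272/46.7) = 35.9 J/K.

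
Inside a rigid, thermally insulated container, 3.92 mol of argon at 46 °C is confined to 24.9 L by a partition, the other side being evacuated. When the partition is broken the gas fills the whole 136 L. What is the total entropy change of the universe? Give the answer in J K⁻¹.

ΔS_universe = 55.3 J/K

For an ideal gas in free expansion Q = 0 and W = 0, so T is unchanged.
Entropy is a state function; using a reversible isothermal path, ΔS_gas = nR ln(V₂/V₁) = 3.92 × 8.314 × ln(136/24.9) = 55.3 J/K.
The insulated surroundings exchange no heat, so ΔS_surr = 0 and ΔS_universe = ΔS_gas.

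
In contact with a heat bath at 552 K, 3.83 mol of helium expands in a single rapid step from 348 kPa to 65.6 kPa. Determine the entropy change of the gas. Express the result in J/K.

Entropy is a state function, so ΔS_gas depends only on the end states.
For an isothermal ideal gas ΔS_gas = nR ln(P₁/P₂) = 3.83 × 8.314 × ln(348/65.6) = 53.1 J/K.

ΔS_gas = 53.1 J/K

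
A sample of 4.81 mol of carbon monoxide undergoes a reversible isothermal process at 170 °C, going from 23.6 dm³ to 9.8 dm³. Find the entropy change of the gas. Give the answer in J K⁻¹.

For an isothermal ideal gas ΔS_gas = nR ln(V₂/V₁) = 4.81 × 8.314 × ln(9.8/23.6) = -35.1 J/K.

ΔS_gas = -35.1 J/K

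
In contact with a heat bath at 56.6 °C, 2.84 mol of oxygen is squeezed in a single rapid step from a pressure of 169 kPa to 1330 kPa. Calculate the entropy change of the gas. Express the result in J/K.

ΔS_gas = -48.7 J/K

Entropy is a state function, so ΔS_gas depends only on the end states.
For an isothermal ideal gas ΔS_gas = nR ln(P₁/P₂) = 2.84 × 8.314 × ln(169/1330) = -48.7 J/K.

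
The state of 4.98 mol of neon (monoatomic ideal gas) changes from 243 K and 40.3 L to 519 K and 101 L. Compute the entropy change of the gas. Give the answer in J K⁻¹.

ΔS = 85.2 J/K

Entropy is a state function: ΔS = nC_V ln(T₂/T₁) + nR ln(V₂/V₁), with C_V = 3R/2 = 12.47 J mol⁻¹ K⁻¹ for a monoatomic ideal gas.
ΔS = 4.98 × [12.47 × ln(519/243) + 8.314 × ln(101/40.3)] = 85.2 J/K.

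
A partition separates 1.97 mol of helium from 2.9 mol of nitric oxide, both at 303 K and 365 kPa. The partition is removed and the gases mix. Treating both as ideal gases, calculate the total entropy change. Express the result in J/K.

ΔS_mix = 27.3 J/K

Mole fractions: x_A = 1.97/4.87 = 0.405, x_B = 0.595.
ΔS_mix = −R(n_A ln x_A + n_B ln x_B) = −8.314 × (1.97 ln 0.405 + 2.9 ln 0.595) = 27.3 J/K.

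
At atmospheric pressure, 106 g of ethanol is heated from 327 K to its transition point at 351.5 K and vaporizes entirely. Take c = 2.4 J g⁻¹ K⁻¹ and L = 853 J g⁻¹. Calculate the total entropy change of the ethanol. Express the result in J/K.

Warming step: ΔS₁ = m c ln(T_tr/T_i) = 106 × 2.4 × ln(351.5/327) = 18.38 J/K.
Phase change: ΔS₂ = +mL/T_tr = 106 × 853 / 351.5 = 257.2 J/K.
ΔS_total = (18.38) + (257.2) = 276 J/K.

ΔS = 276 J/K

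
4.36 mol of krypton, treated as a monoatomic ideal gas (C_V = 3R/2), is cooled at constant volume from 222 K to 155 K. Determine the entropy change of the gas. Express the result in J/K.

At constant volume, ΔS = nC_V ln(T₂/T₁) with C_V = 3R/2 = 12.47 J mol⁻¹ K⁻¹.
ΔS = 4.36 × 12.47 × ln(155/222) = -19.5 J/K.

ΔS = -19.5 J/K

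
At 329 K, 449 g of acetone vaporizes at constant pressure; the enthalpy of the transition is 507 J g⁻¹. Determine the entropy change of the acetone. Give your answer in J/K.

Heat absorbed by the substance: Q = mL = 449 × 507 = 227643 J.
At constant T, ΔS = Q_rev/T = 227643 / 329 = 692 J/K.

ΔS = 692 J/K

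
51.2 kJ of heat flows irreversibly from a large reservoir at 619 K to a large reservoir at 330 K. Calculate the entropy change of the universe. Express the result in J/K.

ΔS_hot = −Q/T_H = −51200/619 = -82.714 J/K and ΔS_cold = +Q/T_C = 51200/330 = 155.15 J/K.
ΔS_total = -82.714 + 155.15 = 72.4 J/K, positive as the second law requires.

ΔS_total = 72.4 J/K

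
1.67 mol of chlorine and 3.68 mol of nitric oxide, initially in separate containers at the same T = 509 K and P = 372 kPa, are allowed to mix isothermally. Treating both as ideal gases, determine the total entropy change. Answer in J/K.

ΔS_mix = 27.6 J/K

Mole fractions: x_A = 1.67/5.35 = 0.312, x_B = 0.688.
ΔS_mix = −R(n_A ln x_A + n_B ln x_B) = −8.314 × (1.67 ln 0.312 + 3.68 ln 0.688) = 27.6 J/K.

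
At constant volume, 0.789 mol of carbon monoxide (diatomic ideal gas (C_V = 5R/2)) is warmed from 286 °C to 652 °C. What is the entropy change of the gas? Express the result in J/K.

In kelvin: T₁ = 559.15 K, T₂ = 925.15 K. At constant volume, ΔS = nC_V ln(T₂/T₁) with C_V = 5R/2 = 20.79 J mol⁻¹ K⁻¹.
ΔS = 0.789 × 20.79 × ln(925.15/559.15) = 8.26 J/K.

ΔS = 8.26 J/K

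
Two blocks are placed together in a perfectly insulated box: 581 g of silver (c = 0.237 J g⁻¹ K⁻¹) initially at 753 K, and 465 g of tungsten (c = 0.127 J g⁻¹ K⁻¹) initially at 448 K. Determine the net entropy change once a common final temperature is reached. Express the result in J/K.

Energy balance: T_f = (m₁c₁T₁ + m₂c₂T₂)/(m₁c₁ + m₂c₂) = 661.45 K.
ΔS₁ = m₁c₁ ln(T_f/T₁) = 137.697 × ln(661.45/753) = -17.85 J/K.
ΔS₂ = m₂c₂ ln(T_f/T₂) = 59.055 × ln(661.45/448) = 23.01 J/K.
ΔS_total = -17.85 + 23.01 = 5.16 J/K.

ΔS_total = 5.16 J/K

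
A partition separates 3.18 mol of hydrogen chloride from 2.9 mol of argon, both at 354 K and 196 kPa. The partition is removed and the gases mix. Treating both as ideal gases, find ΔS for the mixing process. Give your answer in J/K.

Mole fractions: x_A = 3.18/6.08 = 0.523, x_B = 0.477.
ΔS_mix = −R(n_A ln x_A + n_B ln x_B) = −8.314 × (3.18 ln 0.523 + 2.9 ln 0.477) = 35 J/K.

ΔS_mix = 35 J/K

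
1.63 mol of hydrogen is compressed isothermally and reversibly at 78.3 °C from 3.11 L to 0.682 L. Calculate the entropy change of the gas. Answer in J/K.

For an isothermal ideal gas ΔS_gas = nR ln(V₂/V₁) = 1.63 × 8.314 × ln(0.682/3.11) = -20.6 J/K.

ΔS_gas = -20.6 J/K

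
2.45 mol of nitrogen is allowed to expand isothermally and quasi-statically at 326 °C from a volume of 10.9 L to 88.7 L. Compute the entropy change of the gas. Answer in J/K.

For an isothermal ideal gas ΔS_gas = nR ln(V₂/V₁) = 2.45 × 8.314 × ln(88.7/10.9) = 42.7 J/K.

ΔS_gas = 42.7 J/K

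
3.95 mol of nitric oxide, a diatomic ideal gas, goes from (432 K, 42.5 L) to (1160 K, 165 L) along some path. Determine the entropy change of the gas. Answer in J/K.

Entropy is a state function: ΔS = nC_V ln(T₂/T₁) + nR ln(V₂/V₁), with C_V = 5R/2 = 20.79 J mol⁻¹ K⁻¹ for a diatomic ideal gas.
ΔS = 3.95 × [20.79 × ln(1160/432) + 8.314 × ln(165/42.5)] = 126 J/K.

ΔS = 126 J/K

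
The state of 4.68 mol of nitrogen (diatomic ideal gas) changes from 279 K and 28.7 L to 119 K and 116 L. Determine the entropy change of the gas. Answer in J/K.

ΔS = -28.5 J/K

Entropy is a state function: ΔS = nC_V ln(T₂/T₁) + nR ln(V₂/V₁), with C_V = 5R/2 = 20.79 J mol⁻¹ K⁻¹ for a diatomic ideal gas.
ΔS = 4.68 × [20.79 × ln(119/279) + 8.314 × ln(116/28.7)] = -28.5 J/K.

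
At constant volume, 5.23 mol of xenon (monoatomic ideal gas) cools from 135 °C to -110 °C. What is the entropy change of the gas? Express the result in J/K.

In kelvin: T₁ = 408.15 K, T₂ = 163.15 K. At constant volume, ΔS = nC_V ln(T₂/T₁) with C_V = 3R/2 = 12.47 J mol⁻¹ K⁻¹.
ΔS = 5.23 × 12.47 × ln(163.15/408.15) = -59.8 J/K.

ΔS = -59.8 J/K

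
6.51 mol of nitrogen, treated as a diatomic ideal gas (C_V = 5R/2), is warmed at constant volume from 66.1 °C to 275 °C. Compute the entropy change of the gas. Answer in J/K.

In kelvin: T₁ = 339.25 K, T₂ = 548.15 K. At constant volume, ΔS = nC_V ln(T₂/T₁) with C_V = 5R/2 = 20.79 J mol⁻¹ K⁻¹.
ΔS = 6.51 × 20.79 × ln(548.15/339.25) = 64.9 J/K.

ΔS = 64.9 J/K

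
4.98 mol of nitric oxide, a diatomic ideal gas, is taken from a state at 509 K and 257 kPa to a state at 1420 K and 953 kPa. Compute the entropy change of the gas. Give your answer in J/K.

ΔS = 94.4 J/K

ΔS = nC_p ln(T₂/T₁) − nR ln(P₂/P₁), with C_p = 7R/2 = 29.1 J mol⁻¹ K⁻¹ for a diatomic ideal gas.
ΔS = 4.98 × [29.1 × ln(1420/509) − 8.314 × ln(953/257)] = 94.4 J/K.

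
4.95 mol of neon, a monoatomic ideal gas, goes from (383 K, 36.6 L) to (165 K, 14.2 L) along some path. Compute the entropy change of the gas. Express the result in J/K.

ΔS = -90.9 J/K

Entropy is a state function: ΔS = nC_V ln(T₂/T₁) + nR ln(V₂/V₁), with C_V = 3R/2 = 12.47 J mol⁻¹ K⁻¹ for a monoatomic ideal gas.
ΔS = 4.95 × [12.47 × ln(165/383) + 8.314 × ln(14.2/36.6)] = -90.9 J/K.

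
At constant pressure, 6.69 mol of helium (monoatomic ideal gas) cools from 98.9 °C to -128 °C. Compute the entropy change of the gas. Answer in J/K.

ΔS = -131 J/K

In kelvin: T₁ = 372.05 K, T₂ = 145.15 K. At constant pressure, ΔS = nC_p ln(T₂/T₁) with C_p = 5R/2 = 20.79 J mol⁻¹ K⁻¹.
ΔS = 6.69 × 20.79 × ln(145.15/372.05) = -131 J/K.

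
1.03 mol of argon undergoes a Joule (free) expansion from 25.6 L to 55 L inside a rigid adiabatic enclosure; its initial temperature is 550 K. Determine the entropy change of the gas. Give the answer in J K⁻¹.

No heat is exchanged and no work is done, so the ideal-gas temperature stays constant.
Entropy is a state function; using a reversible isothermal path, ΔS_gas = nR ln(V₂/V₁) = 1.03 × 8.314 × ln(55/25.6) = 6.55 J/K.

ΔS_gas = 6.55 J/K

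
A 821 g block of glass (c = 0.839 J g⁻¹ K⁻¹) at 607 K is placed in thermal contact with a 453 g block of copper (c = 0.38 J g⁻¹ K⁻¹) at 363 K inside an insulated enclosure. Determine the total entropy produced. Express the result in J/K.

ΔS_total = 16.4 J/K

Energy balance: T_f = (m₁c₁T₁ + m₂c₂T₂)/(m₁c₁ + m₂c₂) = 558.21 K.
ΔS₁ = m₁c₁ ln(T_f/T₁) = 688.819 × ln(558.21/607) = -57.71 J/K.
ΔS₂ = m₂c₂ ln(T_f/T₂) = 172.14 × ln(558.21/363) = 74.08 J/K.
ΔS_total = -57.71 + 74.08 = 16.4 J/K.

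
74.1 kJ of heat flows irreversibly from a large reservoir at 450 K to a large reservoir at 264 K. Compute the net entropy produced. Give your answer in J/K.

ΔS_hot = −Q/T_H = −74100/450 = -164.7 J/K and ΔS_cold = +Q/T_C = 74100/264 = 280.7 J/K.
ΔS_total = -164.7 + 280.7 = 116 J/K, positive as the second law requires.

ΔS_total = 116 J/K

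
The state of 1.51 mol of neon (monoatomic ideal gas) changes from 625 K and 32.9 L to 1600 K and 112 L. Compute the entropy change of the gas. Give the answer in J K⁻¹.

ΔS = 33.1 J/K

Entropy is a state function: ΔS = nC_V ln(T₂/T₁) + nR ln(V₂/V₁), with C_V = 3R/2 = 12.47 J mol⁻¹ K⁻¹ for a monoatomic ideal gas.
ΔS = 1.51 × [12.47 × ln(1600/625) + 8.314 × ln(112/32.9)] = 33.1 J/K.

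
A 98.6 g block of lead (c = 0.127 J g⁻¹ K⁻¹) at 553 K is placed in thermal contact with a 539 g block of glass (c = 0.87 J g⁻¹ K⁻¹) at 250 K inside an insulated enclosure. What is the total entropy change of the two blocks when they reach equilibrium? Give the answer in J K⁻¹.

Energy balance: T_f = (m₁c₁T₁ + m₂c₂T₂)/(m₁c₁ + m₂c₂) = 257.88 K.
ΔS₁ = m₁c₁ ln(T_f/T₁) = 12.5222 × ln(257.88/553) = -9.553 J/K.
ΔS₂ = m₂c₂ ln(T_f/T₂) = 468.93 × ln(257.88/250) = 14.55 J/K.
ΔS_total = -9.553 + 14.55 = 5 J/K.

ΔS_total = 5 J/K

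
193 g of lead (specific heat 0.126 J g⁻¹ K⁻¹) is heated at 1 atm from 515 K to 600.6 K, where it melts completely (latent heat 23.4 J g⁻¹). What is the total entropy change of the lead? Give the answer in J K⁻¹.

Warming step: ΔS₁ = m c ln(T_tr/T_i) = 193 × 0.126 × ln(600.6/515) = 3.739 J/K.
Phase change: ΔS₂ = +mL/T_tr = 193 × 23.4 / 600.6 = 7.519 J/K.
ΔS_total = (3.739) + (7.519) = 11.3 J/K.

ΔS = 11.3 J/K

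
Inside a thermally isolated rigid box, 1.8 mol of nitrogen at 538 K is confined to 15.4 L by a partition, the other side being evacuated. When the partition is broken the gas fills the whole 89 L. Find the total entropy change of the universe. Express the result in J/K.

ΔS_universe = 26.3 J/K

For an ideal gas in free expansion Q = 0 and W = 0, so T is unchanged.
Entropy is a state function; using a reversible isothermal path, ΔS_gas = nR ln(V₂/V₁) = 1.8 × 8.314 × ln(89/15.4) = 26.3 J/K.
The insulated surroundings exchange no heat, so ΔS_surr = 0 and ΔS_universe = ΔS_gas.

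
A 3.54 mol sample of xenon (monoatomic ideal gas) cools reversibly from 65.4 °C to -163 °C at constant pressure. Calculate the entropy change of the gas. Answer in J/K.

In kelvin: T₁ = 338.55 K, T₂ = 110.15 K. At constant pressure, ΔS = nC_p ln(T₂/T₁) with C_p = 5R/2 = 20.79 J mol⁻¹ K⁻¹.
ΔS = 3.54 × 20.79 × ln(110.15/338.55) = -82.6 J/K.

ΔS = -82.6 J/K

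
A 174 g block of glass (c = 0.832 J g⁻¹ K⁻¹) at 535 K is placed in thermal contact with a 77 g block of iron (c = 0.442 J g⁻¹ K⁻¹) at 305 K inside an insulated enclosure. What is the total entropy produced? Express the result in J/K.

Energy balance: T_f = (m₁c₁T₁ + m₂c₂T₂)/(m₁c₁ + m₂c₂) = 491.22 K.
ΔS₁ = m₁c₁ ln(T_f/T₁) = 144.768 × ln(491.22/535) = -12.36 J/K.
ΔS₂ = m₂c₂ ln(T_f/T₂) = 34.034 × ln(491.22/305) = 16.22 J/K.
ΔS_total = -12.36 + 16.22 = 3.86 J/K.

ΔS_total = 3.86 J/K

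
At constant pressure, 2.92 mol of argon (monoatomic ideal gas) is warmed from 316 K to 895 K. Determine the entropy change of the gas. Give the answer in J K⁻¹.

ΔS = 63.2 J/K

At constant pressure, ΔS = nC_p ln(T₂/T₁) with C_p = 5R/2 = 20.79 J mol⁻¹ K⁻¹.
ΔS = 2.92 × 20.79 × ln(895/316) = 63.2 J/K.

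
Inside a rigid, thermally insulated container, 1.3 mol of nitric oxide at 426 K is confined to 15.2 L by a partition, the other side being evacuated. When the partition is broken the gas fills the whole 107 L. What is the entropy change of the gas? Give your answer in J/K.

ΔS_gas = 21.1 J/K

No heat is exchanged and no work is done, so the ideal-gas temperature stays constant.
Entropy is a state function; using a reversible isothermal path, ΔS_gas = nR ln(V₂/V₁) = 1.3 × 8.314 × ln(107/15.2) = 21.1 J/K.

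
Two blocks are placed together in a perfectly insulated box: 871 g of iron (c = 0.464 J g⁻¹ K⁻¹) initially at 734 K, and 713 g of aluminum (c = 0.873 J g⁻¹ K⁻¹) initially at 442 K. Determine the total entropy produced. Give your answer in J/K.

Energy balance: T_f = (m₁c₁T₁ + m₂c₂T₂)/(m₁c₁ + m₂c₂) = 556.95 K.
ΔS₁ = m₁c₁ ln(T_f/T₁) = 404.144 × ln(556.95/734) = -111.6 J/K.
ΔS₂ = m₂c₂ ln(T_f/T₂) = 622.449 × ln(556.95/442) = 143.9 J/K.
ΔS_total = -111.6 + 143.9 = 32.3 J/K.

ΔS_total = 32.3 J/K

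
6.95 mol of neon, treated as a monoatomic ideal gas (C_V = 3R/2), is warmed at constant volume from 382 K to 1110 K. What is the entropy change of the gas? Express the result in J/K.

At constant volume, ΔS = nC_V ln(T₂/T₁) with C_V = 3R/2 = 12.47 J mol⁻¹ K⁻¹.
ΔS = 6.95 × 12.47 × ln(1110/382) = 92.5 J/K.

ΔS = 92.5 J/K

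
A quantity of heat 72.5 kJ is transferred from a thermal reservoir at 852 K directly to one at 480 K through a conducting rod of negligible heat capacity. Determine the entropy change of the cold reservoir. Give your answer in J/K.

ΔS_cold = 151 J/K

The cold reservoir gains heat Q, so ΔS_cold = +Q/T_C = 72500/480 = 151 J/K.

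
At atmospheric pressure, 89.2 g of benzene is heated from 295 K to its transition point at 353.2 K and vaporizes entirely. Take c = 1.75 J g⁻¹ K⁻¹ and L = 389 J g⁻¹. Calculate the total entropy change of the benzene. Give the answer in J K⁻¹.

ΔS = 126 J/K

Warming step: ΔS₁ = m c ln(T_tr/T_i) = 89.2 × 1.75 × ln(353.2/295) = 28.11 J/K.
Phase change: ΔS₂ = +mL/T_tr = 89.2 × 389 / 353.2 = 98.24 J/K.
ΔS_total = (28.11) + (98.24) = 126 J/K.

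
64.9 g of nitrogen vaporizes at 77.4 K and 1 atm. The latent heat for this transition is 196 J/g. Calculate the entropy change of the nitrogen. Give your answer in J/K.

ΔS = 164 J/K

Heat absorbed by the substance: Q = mL = 64.9 × 196 = 12720.4 J.
At constant T, ΔS = Q_rev/T = 12720.4 / 77.4 = 164 J/K.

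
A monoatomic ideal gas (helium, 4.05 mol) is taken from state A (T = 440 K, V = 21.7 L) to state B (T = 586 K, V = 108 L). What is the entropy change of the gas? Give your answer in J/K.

ΔS = 68.5 J/K

Entropy is a state function: ΔS = nC_V ln(T₂/T₁) + nR ln(V₂/V₁), with C_V = 3R/2 = 12.47 J mol⁻¹ K⁻¹ for a monoatomic ideal gas.
ΔS = 4.05 × [12.47 × ln(586/440) + 8.314 × ln(108/21.7)] = 68.5 J/K.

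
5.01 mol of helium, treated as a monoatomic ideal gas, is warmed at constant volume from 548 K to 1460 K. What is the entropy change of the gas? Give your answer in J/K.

ΔS = 61.2 J/K

At constant volume, ΔS = nC_V ln(T₂/T₁) with C_V = 3R/2 = 12.47 J mol⁻¹ K⁻¹.
ΔS = 5.01 × 12.47 × ln(1460/548) = 61.2 J/K.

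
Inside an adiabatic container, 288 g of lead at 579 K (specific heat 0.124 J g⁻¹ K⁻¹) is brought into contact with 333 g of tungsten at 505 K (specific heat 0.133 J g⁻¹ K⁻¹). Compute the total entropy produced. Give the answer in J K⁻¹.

Energy balance: T_f = (m₁c₁T₁ + m₂c₂T₂)/(m₁c₁ + m₂c₂) = 538.03 K.
ΔS₁ = m₁c₁ ln(T_f/T₁) = 35.712 × ln(538.03/579) = -2.6206 J/K.
ΔS₂ = m₂c₂ ln(T_f/T₂) = 44.289 × ln(538.03/505) = 2.8062 J/K.
ΔS_total = -2.6206 + 2.8062 = 0.186 J/K.

ΔS_total = 0.186 J/K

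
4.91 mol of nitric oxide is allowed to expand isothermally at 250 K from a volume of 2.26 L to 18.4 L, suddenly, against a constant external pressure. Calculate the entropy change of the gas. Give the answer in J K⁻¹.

Entropy is a state function, so ΔS_gas depends only on the end states.
For an isothermal ideal gas ΔS_gas = nR ln(V₂/V₁) = 4.91 × 8.314 × ln(18.4/2.26) = 85.6 J/K.

ΔS_gas = 85.6 J/K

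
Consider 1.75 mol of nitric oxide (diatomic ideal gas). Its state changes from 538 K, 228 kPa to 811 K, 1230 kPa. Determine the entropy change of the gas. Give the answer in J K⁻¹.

ΔS = -3.62 J/K

ΔS = nC_p ln(T₂/T₁) − nR ln(P₂/P₁), with C_p = 7R/2 = 29.1 J mol⁻¹ K⁻¹ for a diatomic ideal gas.
ΔS = 1.75 × [29.1 × ln(811/538) − 8.314 × ln(1230/228)] = -3.62 J/K.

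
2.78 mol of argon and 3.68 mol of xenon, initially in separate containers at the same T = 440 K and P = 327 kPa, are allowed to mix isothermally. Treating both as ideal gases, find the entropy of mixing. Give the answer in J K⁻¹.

ΔS_mix = 36.7 J/K

Mole fractions: x_A = 2.78/6.46 = 0.43, x_B = 0.57.
ΔS_mix = −R(n_A ln x_A + n_B ln x_B) = −8.314 × (2.78 ln 0.43 + 3.68 ln 0.57) = 36.7 J/K.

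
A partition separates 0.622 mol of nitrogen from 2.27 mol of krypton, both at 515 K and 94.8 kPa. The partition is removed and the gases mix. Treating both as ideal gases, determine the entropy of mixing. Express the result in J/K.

ΔS_mix = 12.5 J/K

Mole fractions: x_A = 0.622/2.89 = 0.215, x_B = 0.785.
ΔS_mix = −R(n_A ln x_A + n_B ln x_B) = −8.314 × (0.622 ln 0.215 + 2.27 ln 0.785) = 12.5 J/K.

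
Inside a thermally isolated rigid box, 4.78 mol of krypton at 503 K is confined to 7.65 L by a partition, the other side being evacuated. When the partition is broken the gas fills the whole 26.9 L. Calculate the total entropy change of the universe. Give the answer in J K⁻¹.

ΔS_universe = 50 J/K

For an ideal gas in free expansion Q = 0 and W = 0, so T is unchanged.
Entropy is a state function; using a reversible isothermal path, ΔS_gas = nR ln(V₂/V₁) = 4.78 × 8.314 × ln(26.9/7.65) = 50 J/K.
The insulated surroundings exchange no heat, so ΔS_surr = 0 and ΔS_universe = ΔS_gas.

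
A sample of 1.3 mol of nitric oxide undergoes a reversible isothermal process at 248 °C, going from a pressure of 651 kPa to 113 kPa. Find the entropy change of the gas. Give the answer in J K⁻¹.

ΔS_gas = 18.9 J/K

For an isothermal ideal gas ΔS_gas = nR ln(P₁/P₂) = 1.3 × 8.314 × ln(651/113) = 18.9 J/K.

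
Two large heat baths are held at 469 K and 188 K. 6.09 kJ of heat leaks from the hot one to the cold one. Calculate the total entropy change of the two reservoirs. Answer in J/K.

ΔS_hot = −Q/T_H = −6090/469 = -12.99 J/K and ΔS_cold = +Q/T_C = 6090/188 = 32.39 J/K.
ΔS_total = -12.99 + 32.39 = 19.4 J/K, positive as the second law requires.

ΔS_total = 19.4 J/K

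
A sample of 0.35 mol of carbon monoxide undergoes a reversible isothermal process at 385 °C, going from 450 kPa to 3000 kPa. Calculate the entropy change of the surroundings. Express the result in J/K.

ΔS_surr = 5.52 J/K

For an isothermal ideal gas ΔS_gas = nR ln(P₁/P₂) = 0.35 × 8.314 × ln(450/3000) = -5.52 J/K.
The process is reversible, so ΔS_surr = −ΔS_gas = 5.52 J/K and ΔS_universe = 0.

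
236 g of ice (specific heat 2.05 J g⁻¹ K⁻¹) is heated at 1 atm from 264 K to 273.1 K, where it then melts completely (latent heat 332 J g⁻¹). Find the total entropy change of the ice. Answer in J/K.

Warming step: ΔS₁ = m c ln(T_tr/T_i) = 236 × 2.05 × ln(273.1/264) = 16.4 J/K.
Phase change: ΔS₂ = +mL/T_tr = 236 × 332 / 273.1 = 286.9 J/K.
ΔS_total = (16.4) + (286.9) = 303 J/K.

ΔS = 303 J/K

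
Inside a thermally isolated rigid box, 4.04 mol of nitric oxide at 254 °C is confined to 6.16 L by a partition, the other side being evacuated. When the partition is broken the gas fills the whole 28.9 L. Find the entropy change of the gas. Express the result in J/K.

ΔS_gas = 51.9 J/K

For an ideal gas in free expansion Q = 0 and W = 0, so T is unchanged.
Entropy is a state function; using a reversible isothermal path, ΔS_gas = nR ln(V₂/V₁) = 4.04 × 8.314 × ln(28.9/6.16) = 51.9 J/K.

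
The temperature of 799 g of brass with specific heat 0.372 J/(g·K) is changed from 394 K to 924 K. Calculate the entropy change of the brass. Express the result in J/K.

ΔS = 253 J/K

ΔS = ∫dQ_rev/T = m c ln(T₂/T₁) = 799 × 0.372 × ln(924/394) = 253 J/K.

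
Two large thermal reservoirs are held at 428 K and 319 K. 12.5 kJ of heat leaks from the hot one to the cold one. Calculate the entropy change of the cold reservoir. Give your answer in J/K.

ΔS_cold = 39.2 J/K

The cold reservoir gains heat Q, so ΔS_cold = +Q/T_C = 12500/319 = 39.2 J/K.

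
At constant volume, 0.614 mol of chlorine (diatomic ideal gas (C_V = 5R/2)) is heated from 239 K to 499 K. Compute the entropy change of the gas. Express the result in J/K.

At constant volume, ΔS = nC_V ln(T₂/T₁) with C_V = 5R/2 = 20.79 J mol⁻¹ K⁻¹.
ΔS = 0.614 × 20.79 × ln(499/239) = 9.39 J/K.

ΔS = 9.39 J/K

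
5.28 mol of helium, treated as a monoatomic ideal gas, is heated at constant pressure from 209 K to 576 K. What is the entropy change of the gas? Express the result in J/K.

At constant pressure, ΔS = nC_p ln(T₂/T₁) with C_p = 5R/2 = 20.79 J mol⁻¹ K⁻¹.
ΔS = 5.28 × 20.79 × ln(576/209) = 111 J/K.

ΔS = 111 J/K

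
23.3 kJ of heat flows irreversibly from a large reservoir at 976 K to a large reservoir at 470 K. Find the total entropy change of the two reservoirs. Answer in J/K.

ΔS_total = 25.7 J/K

ΔS_hot = −Q/T_H = −23300/976 = -23.87 J/K and ΔS_cold = +Q/T_C = 23300/470 = 49.57 J/K.
ΔS_total = -23.87 + 49.57 = 25.7 J/K, positive as the second law requires.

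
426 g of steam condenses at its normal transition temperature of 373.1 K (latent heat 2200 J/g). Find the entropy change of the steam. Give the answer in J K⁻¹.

ΔS = -2510 J/K

Heat released by the substance: Q = −mL = −426 × 2200 = −937200 J.
At constant T, ΔS = Q_rev/T = −937200 / 373.1 = -2510 J/K.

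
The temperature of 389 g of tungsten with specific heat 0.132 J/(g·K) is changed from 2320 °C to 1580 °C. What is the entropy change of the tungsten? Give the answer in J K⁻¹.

In kelvin: T₁ = 2593.15 K, T₂ = 1853.15 K. ΔS = ∫dQ_rev/T = m c ln(T₂/T₁) = 389 × 0.132 × ln(1853.15/2593.15) = -17.3 J/K.

ΔS = -17.3 J/K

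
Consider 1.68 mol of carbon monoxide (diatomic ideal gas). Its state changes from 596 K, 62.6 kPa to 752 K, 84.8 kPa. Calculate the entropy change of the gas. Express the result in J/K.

ΔS = 7.13 J/K

ΔS = nC_p ln(T₂/T₁) − nR ln(P₂/P₁), with C_p = 7R/2 = 29.1 J mol⁻¹ K⁻¹ for a diatomic ideal gas.
ΔS = 1.68 × [29.1 × ln(752/596) − 8.314 × ln(84.8/62.6)] = 7.13 J/K.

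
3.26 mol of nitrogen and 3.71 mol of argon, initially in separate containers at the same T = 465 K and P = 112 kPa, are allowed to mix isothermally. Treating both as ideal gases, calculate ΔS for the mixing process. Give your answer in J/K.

ΔS_mix = 40 J/K

Mole fractions: x_A = 3.26/6.97 = 0.468, x_B = 0.532.
ΔS_mix = −R(n_A ln x_A + n_B ln x_B) = −8.314 × (3.26 ln 0.468 + 3.71 ln 0.532) = 40 J/K.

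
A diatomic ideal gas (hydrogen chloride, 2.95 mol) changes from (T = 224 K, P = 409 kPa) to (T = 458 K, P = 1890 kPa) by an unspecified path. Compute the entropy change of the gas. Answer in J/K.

ΔS = 23.9 J/K

ΔS = nC_p ln(T₂/T₁) − nR ln(P₂/P₁), with C_p = 7R/2 = 29.1 J mol⁻¹ K⁻¹ for a diatomic ideal gas.
ΔS = 2.95 × [29.1 × ln(458/224) − 8.314 × ln(1890/409)] = 23.9 J/K.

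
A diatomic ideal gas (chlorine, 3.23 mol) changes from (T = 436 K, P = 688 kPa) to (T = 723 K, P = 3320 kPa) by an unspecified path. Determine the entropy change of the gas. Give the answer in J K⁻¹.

ΔS = 5.27 J/K

ΔS = nC_p ln(T₂/T₁) − nR ln(P₂/P₁), with C_p = 7R/2 = 29.1 J mol⁻¹ K⁻¹ for a diatomic ideal gas.
ΔS = 3.23 × [29.1 × ln(723/436) − 8.314 × ln(3320/688)] = 5.27 J/K.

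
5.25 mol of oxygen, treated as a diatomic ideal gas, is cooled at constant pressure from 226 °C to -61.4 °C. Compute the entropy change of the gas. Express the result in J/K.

ΔS = -131 J/K

In kelvin: T₁ = 499.15 K, T₂ = 211.75 K. At constant pressure, ΔS = nC_p ln(T₂/T₁) with C_p = 7R/2 = 29.1 J mol⁻¹ K⁻¹.
ΔS = 5.25 × 29.1 × ln(211.75/499.15) = -131 J/K.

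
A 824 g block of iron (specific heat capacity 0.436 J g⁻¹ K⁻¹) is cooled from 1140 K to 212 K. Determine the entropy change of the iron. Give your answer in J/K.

ΔS = ∫dQ_rev/T = m c ln(T₂/T₁) = 824 × 0.436 × ln(212/1140) = -604 J/K.

ΔS = -604 J/K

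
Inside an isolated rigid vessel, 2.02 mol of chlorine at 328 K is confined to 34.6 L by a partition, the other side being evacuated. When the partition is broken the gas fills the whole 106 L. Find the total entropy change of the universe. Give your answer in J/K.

ΔS_universe = 18.8 J/K

For an ideal gas in free expansion Q = 0 and W = 0, so T is unchanged.
Entropy is a state function; using a reversible isothermal path, ΔS_gas = nR ln(V₂/V₁) = 2.02 × 8.314 × ln(106/34.6) = 18.8 J/K.
The insulated surroundings exchange no heat, so ΔS_surr = 0 and ΔS_universe = ΔS_gas.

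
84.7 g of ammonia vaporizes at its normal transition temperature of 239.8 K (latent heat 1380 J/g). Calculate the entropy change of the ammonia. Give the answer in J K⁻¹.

ΔS = 487 J/K

Heat absorbed by the substance: Q = mL = 84.7 × 1380 = 116886 J.
At constant T, ΔS = Q_rev/T = 116886 / 239.8 = 487 J/K.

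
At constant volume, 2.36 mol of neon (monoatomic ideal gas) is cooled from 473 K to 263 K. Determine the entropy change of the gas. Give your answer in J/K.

At constant volume, ΔS = nC_V ln(T₂/T₁) with C_V = 3R/2 = 12.47 J mol⁻¹ K⁻¹.
ΔS = 2.36 × 12.47 × ln(263/473) = -17.3 J/K.

ΔS = -17.3 J/K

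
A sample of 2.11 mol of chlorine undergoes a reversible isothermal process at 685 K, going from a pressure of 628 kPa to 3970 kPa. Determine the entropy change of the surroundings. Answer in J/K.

For an isothermal ideal gas ΔS_gas = nR ln(P₁/P₂) = 2.11 × 8.314 × ln(628/3970) = -32.3 J/K.
The process is reversible, so ΔS_surr = −ΔS_gas = 32.3 J/K and ΔS_universe = 0.

ΔS_surr = 32.3 J/K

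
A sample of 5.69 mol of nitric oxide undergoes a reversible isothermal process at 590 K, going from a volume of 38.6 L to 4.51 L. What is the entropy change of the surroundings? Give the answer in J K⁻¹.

ΔS_surr = 102 J/K

For an isothermal ideal gas ΔS_gas = nR ln(V₂/V₁) = 5.69 × 8.314 × ln(4.51/38.6) = -102 J/K.
The process is reversible, so ΔS_surr = −ΔS_gas = 102 J/K and ΔS_universe = 0.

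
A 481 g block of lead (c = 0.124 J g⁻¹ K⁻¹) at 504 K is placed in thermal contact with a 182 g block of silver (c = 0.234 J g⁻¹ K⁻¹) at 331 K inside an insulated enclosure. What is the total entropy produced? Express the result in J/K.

Energy balance: T_f = (m₁c₁T₁ + m₂c₂T₂)/(m₁c₁ + m₂c₂) = 431.93 K.
ΔS₁ = m₁c₁ ln(T_f/T₁) = 59.644 × ln(431.93/504) = -9.204 J/K.
ΔS₂ = m₂c₂ ln(T_f/T₂) = 42.588 × ln(431.93/331) = 11.33 J/K.
ΔS_total = -9.204 + 11.33 = 2.13 J/K.

ΔS_total = 2.13 J/K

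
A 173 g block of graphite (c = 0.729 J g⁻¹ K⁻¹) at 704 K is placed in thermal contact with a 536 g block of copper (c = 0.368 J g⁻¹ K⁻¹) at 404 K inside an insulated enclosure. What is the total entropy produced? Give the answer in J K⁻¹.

ΔS_total = 12.2 J/K

Energy balance: T_f = (m₁c₁T₁ + m₂c₂T₂)/(m₁c₁ + m₂c₂) = 521 K.
ΔS₁ = m₁c₁ ln(T_f/T₁) = 126.117 × ln(521/704) = -37.96 J/K.
ΔS₂ = m₂c₂ ln(T_f/T₂) = 197.248 × ln(521/404) = 50.17 J/K.
ΔS_total = -37.96 + 50.17 = 12.2 J/K.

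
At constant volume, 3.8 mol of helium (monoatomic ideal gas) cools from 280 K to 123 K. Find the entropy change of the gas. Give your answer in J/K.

ΔS = -39 J/K

At constant volume, ΔS = nC_V ln(T₂/T₁) with C_V = 3R/2 = 12.47 J mol⁻¹ K⁻¹.
ΔS = 3.8 × 12.47 × ln(123/280) = -39 J/K.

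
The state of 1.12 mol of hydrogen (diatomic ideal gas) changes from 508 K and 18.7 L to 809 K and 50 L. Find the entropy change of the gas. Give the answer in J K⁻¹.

Entropy is a state function: ΔS = nC_V ln(T₂/T₁) + nR ln(V₂/V₁), with C_V = 5R/2 = 20.79 J mol⁻¹ K⁻¹ for a diatomic ideal gas.
ΔS = 1.12 × [20.79 × ln(809/508) + 8.314 × ln(50/18.7)] = 20 J/K.

ΔS = 20 J/K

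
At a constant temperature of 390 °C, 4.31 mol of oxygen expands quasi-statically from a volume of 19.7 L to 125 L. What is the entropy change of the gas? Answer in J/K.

For an isothermal ideal gas ΔS_gas = nR ln(V₂/V₁) = 4.31 × 8.314 × ln(125/19.7) = 66.2 J/K.

ΔS_gas = 66.2 J/K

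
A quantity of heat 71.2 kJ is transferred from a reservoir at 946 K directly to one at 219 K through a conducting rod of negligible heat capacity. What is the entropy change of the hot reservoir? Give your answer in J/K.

The hot reservoir loses heat Q, so ΔS_hot = −Q/T_H = −71200/946 = -75.3 J/K.

ΔS_hot = -75.3 J/K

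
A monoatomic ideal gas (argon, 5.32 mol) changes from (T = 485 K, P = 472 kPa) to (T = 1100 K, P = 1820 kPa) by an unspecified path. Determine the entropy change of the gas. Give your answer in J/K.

ΔS = nC_p ln(T₂/T₁) − nR ln(P₂/P₁), with C_p = 5R/2 = 20.79 J mol⁻¹ K⁻¹ for a monoatomic ideal gas.
ΔS = 5.32 × [20.79 × ln(1100/485) − 8.314 × ln(1820/472)] = 30.9 J/K.

ΔS = 30.9 J/K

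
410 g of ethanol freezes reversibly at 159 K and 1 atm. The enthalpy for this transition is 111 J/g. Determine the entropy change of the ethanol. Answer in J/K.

ΔS = -286 J/K

Heat released by the substance: Q = −mL = −410 × 111 = −45510 J.
At constant T, ΔS = Q_rev/T = −45510 / 159 = -286 J/K.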